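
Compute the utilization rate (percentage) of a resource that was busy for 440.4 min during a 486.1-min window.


Utilization = busy / total × 100
= 440.4 / 486.1 × 100
= 90.6%


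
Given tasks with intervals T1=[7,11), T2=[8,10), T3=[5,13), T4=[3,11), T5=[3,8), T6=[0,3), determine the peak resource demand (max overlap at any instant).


Check each time point for overlaps:
  t=7: 4 tasks active (T1, T3, T4, T5)
Max concurrent = 4


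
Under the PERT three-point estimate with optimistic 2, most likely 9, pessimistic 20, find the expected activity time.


te = (o + 4m + p) / 6
= (2 + 4×9 + 20) / 6
= (2 + 36 + 20) / 6
= 58 / 6
= 9.67


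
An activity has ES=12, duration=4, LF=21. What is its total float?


EF = ES + duration = 12 + 4 = 16
LS = LF - duration = 21 - 4 = 17
Total Float = LF - EF = 21 - 16
(or LS - ES = 17 - 12)
= 5


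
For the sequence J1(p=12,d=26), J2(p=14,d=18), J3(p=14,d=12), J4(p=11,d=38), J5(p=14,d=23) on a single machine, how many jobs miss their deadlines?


Completion vs due date:
  J1: C=12, d=26 → on time
  J2: C=26, d=18 → TARDY
  J3: C=40, d=12 → TARDY
  J4: C=51, d=38 → TARDY
  J5: C=65, d=23 → TARDY
Tardy jobs: J2, J3, J4, J5
Count = 4


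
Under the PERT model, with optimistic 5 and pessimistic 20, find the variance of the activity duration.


σ² = ((p - o) / 6)² = (p - o)² / 36
= (20 - 5)² / 36
= 15² / 36
= 225 / 36
= 6.2500


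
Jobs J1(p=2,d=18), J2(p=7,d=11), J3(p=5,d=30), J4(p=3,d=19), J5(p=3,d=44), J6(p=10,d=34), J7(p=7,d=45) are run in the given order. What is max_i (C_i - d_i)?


Lateness per job (L = C - d):
  J1: C=2, d=18, L=-16
  J2: C=9, d=11, L=-2
  J3: C=14, d=30, L=-16
  J4: C=17, d=19, L=-2
  J5: C=20, d=44, L=-24
  J6: C=30, d=34, L=-4
  J7: C=37, d=45, L=-8
Lmax = max(-16, -2, -16, -2, -24, -4, -8)
= -2


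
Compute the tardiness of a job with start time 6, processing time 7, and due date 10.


Completion = start + processing = 6 + 7 = 13
Tardiness = max(0, C - d) = max(0, 13 - 10)
= max(0, 3)
= 3


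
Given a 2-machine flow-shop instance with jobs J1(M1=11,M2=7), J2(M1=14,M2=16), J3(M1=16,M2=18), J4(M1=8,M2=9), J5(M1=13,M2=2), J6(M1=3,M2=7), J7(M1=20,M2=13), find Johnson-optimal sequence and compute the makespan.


Johnson's rule:
Group 1 (M1≤M2, sort by M1): ['J6', 'J4', 'J2', 'J3']
Group 2 (M1>M2, sort desc M2): ['J7', 'J1', 'J5']
Sequence: J6 → J4 → J2 → J3 → J7 → J1 → J5
Makespan calculation:
  J6: M1 done=3, M2 done=10
  J4: M1 done=11, M2 done=20
  J2: M1 done=25, M2 done=41
  J3: M1 done=41, M2 done=59
  J7: M1 done=61, M2 done=74
  J1: M1 done=72, M2 done=81
  J5: M1 done=85, M2 done=87
= Sequence: J6 → J4 → J2 → J3 → J7 → J1 → J5, Makespan: 87


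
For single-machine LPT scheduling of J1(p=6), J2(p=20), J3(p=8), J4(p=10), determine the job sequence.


LPT: sort by longest processing time first
  J2: p=20
  J4: p=10
  J3: p=8
  J1: p=6
Order: J2 → J4 → J3 → J1


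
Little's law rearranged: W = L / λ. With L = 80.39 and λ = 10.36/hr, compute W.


Little's law: L = λW → W = L / λ
= 80.39 / 10.36
= 7.76 hours


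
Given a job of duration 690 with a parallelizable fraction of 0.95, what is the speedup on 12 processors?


Amdahl's law: T_p = T × ((1-p) + p/N)
= 690 × ((1-0.95) + 0.95/12)
= 690 × (0.05 + 0.0792)
= 690 × 0.1292
= 89.13
Speedup = 690/89.13
= 7.74×


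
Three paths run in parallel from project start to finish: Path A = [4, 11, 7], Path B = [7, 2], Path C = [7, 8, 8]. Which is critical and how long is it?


Path A: 4 + 11 + 7 = 22
Path B: 7 + 2 = 9
Path C: 7 + 8 + 8 = 23
Critical path = longest = max(22, 9, 23)
= 23 (Path C)


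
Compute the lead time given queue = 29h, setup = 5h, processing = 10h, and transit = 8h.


Lead time = queue + setup + processing + transit
= 29 + 5 + 10 + 8
= 52 hours


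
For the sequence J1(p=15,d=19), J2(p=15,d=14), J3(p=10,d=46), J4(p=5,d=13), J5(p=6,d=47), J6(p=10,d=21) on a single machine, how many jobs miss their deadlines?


Completion vs due date:
  J1: C=15, d=19 → on time
  J2: C=30, d=14 → TARDY
  J3: C=40, d=46 → on time
  J4: C=45, d=13 → TARDY
  J5: C=51, d=47 → TARDY
  J6: C=61, d=21 → TARDY
Tardy jobs: J2, J4, J5, J6
Count = 4


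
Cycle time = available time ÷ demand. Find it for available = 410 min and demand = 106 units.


Cycle time = available time / demand
= 410 / 106
= 3.87 min/unit


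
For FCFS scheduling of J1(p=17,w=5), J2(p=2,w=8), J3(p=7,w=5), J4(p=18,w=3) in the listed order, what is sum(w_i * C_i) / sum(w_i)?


Completion times:
  J1: C=17, w×C=5×17=85
  J2: C=19, w×C=8×19=152
  J3: C=26, w×C=5×26=130
  J4: C=44, w×C=3×44=132
Sum w×C = 499
Sum w = 21
Weighted avg = 499/21
= 23.76


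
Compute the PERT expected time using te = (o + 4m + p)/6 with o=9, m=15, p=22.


te = (o + 4m + p) / 6
= (9 + 4×15 + 22) / 6
= (9 + 60 + 22) / 6
= 91 / 6
= 15.17


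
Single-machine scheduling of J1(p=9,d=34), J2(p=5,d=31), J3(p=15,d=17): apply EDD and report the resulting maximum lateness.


EDD order: J3 → J2 → J1
Completion and lateness:
  J3: C=15, d=17, L=15-17=-2
  J2: C=20, d=31, L=20-31=-11
  J1: C=29, d=34, L=29-34=-5
Lmax = max(-2, -11, -5)
= -2


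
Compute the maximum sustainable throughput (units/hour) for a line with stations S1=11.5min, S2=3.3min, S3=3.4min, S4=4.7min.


Bottleneck = longest station time
Station times: [11.5, 3.3, 3.4, 4.7]
Max = 11.5 min
Rate = 60 / 11.5
= 5.22 units/hour (bottleneck: 11.5min)


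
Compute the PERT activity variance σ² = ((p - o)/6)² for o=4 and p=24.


σ² = ((p - o) / 6)² = (p - o)² / 36
= (24 - 4)² / 36
= 20² / 36
= 400 / 36
= 11.1111


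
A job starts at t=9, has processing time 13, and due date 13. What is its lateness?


Completion = 9 + 13 = 22
Lateness = C - d = 22 - 13
= 9


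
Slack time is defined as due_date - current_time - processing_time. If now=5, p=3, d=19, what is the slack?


Slack = due - current_time - processing
= 19 - 5 - 3
= 11


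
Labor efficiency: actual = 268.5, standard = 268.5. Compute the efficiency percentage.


Efficiency = (actual / standard) × 100
= (268.5 / 268.5) × 100
= 100.0%


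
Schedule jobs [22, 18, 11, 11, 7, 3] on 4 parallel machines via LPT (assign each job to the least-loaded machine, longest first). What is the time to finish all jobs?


Jobs (LPT sorted): [22, 18, 11, 11, 7, 3]
Machines: 4
  J=22 → Machine 1 (load: 0+22=22)
  J=18 → Machine 2 (load: 0+18=18)
  J=11 → Machine 3 (load: 0+11=11)
  J=11 → Machine 4 (load: 0+11=11)
  J=7 → Machine 3 (load: 11+7=18)
  J=3 → Machine 4 (load: 11+3=14)
Machine loads: [22, 18, 18, 14]
Makespan = max = 22 time units


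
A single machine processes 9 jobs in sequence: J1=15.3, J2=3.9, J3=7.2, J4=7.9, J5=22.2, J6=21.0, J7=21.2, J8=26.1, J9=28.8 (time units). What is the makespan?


Sequential makespan: sum all processing times
= 15.3 + 3.9 + 7.2 + 7.9 + 22.2 + 21.0 + 21.2 + 26.1 + 28.8
= 153.6 time units


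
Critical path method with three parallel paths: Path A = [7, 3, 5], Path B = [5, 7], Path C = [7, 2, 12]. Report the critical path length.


Path A: 7 + 3 + 5 = 15
Path B: 5 + 7 = 12
Path C: 7 + 2 + 12 = 21
Critical path = longest = max(15, 12, 21)
= 21 (Path C)


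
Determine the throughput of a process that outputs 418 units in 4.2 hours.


Throughput = units / time
= 418 / 4.2
= 99.5 units/hour


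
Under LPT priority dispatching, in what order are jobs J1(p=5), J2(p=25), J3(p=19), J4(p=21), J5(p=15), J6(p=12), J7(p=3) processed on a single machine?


LPT: sort by longest processing time first
  J2: p=25
  J4: p=21
  J3: p=19
  J5: p=15
  J6: p=12
  J1: p=5
  J7: p=3
Order: J2 → J4 → J3 → J5 → J6 → J1 → J7


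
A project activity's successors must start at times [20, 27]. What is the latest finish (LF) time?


LF = min of all successor start times
Successors start at: [20, 27]
LF = min(20, 27)
= 20


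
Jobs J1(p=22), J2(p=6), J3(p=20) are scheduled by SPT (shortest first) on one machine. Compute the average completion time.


SPT order: J2 → J3 → J1
Completion times:
  J2: C=6
  J3: C=26
  J1: C=48
Sum = 80, n = 3
Mean flow = 80/3
= 26.67


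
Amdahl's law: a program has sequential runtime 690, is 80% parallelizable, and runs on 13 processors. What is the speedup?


Amdahl's law: T_p = T × ((1-p) + p/N)
= 690 × ((1-0.8) + 0.8/13)
= 690 × (0.20 + 0.0615)
= 690 × 0.2615
= 180.46
Speedup = 690/180.46
= 3.82×


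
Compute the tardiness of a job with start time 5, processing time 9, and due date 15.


Completion = start + processing = 5 + 9 = 14
Tardiness = max(0, C - d) = max(0, 14 - 15)
= max(0, -1)
= 0


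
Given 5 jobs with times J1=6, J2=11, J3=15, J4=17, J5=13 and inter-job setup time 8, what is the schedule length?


Makespan = Σ processing + (n-1) × setup
= (6 + 11 + 15 + 17 + 13) + (5-1)×8
= 62 + 32
= 94 time units


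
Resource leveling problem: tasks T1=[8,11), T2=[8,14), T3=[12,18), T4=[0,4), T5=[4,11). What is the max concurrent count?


Check each time point for overlaps:
  t=8: 3 tasks active (T1, T2, T5)
Max concurrent = 3


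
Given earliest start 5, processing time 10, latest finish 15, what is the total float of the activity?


EF = ES + duration = 5 + 10 = 15
LS = LF - duration = 15 - 10 = 5
Total Float = LF - EF = 15 - 15
(or LS - ES = 5 - 5)
= 0


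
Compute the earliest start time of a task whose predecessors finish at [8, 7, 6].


ES = max of all predecessor completion times
Predecessors: [8, 7, 6]
ES = max(8, 7, 6)
= 8


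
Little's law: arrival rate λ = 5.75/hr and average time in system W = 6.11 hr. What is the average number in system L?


Little's law: L = λ × W
= 5.75 × 6.11
= 35.13


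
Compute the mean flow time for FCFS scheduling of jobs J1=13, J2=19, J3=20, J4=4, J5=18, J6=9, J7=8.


Completion times:
  J1: completes at 13
  J2: completes at 32
  J3: completes at 52
  J4: completes at 56
  J5: completes at 74
  J6: completes at 83
  J7: completes at 91
Sum = 401
Average = 401/7
= 57.29


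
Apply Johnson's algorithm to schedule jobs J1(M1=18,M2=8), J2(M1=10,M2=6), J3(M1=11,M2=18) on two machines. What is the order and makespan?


Johnson's rule:
Group 1 (M1≤M2, sort by M1): ['J3']
Group 2 (M1>M2, sort desc M2): ['J1', 'J2']
Sequence: J3 → J1 → J2
Makespan calculation:
  J3: M1 done=11, M2 done=29
  J1: M1 done=29, M2 done=37
  J2: M1 done=39, M2 done=45
= Sequence: J3 → J1 → J2, Makespan: 45


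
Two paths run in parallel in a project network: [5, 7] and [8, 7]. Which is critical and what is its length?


Path A: 5 + 7 = 12
Path B: 8 + 7 = 15
Critical path = longest = max(12, 15)
= 15 (Path B)


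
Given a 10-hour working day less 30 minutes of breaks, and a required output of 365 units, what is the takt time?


Available = 10×60 - 30 = 570 min
Takt time = 570 / 365
= 1.56 min/unit


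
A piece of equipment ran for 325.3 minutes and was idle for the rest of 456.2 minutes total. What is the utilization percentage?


Utilization = busy / total × 100
= 325.3 / 456.2 × 100
= 71.3%


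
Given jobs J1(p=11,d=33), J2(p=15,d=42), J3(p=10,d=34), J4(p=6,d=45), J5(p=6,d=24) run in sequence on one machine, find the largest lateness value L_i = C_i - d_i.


Lateness per job (L = C - d):
  J1: C=11, d=33, L=-22
  J2: C=26, d=42, L=-16
  J3: C=36, d=34, L=2
  J4: C=42, d=45, L=-3
  J5: C=48, d=24, L=24
Lmax = max(-22, -16, 2, -3, 24)
= 24


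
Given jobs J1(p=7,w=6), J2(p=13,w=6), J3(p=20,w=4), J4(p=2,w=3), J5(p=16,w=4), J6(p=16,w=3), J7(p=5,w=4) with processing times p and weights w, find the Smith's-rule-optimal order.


WSPT (Smith's rule): sort by p/w ascending
  J4: p/w = 2/3 = 0.667
  J1: p/w = 7/6 = 1.167
  J7: p/w = 5/4 = 1.250
  J2: p/w = 13/6 = 2.167
  J5: p/w = 16/4 = 4.000
  J3: p/w = 20/4 = 5.000
  J6: p/w = 16/3 = 5.333
Order: J4 → J1 → J7 → J2 → J5 → J3 → J6


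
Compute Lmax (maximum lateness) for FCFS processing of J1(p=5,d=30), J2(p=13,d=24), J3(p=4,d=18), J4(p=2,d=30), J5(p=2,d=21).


Lateness per job (L = C - d):
  J1: C=5, d=30, L=-25
  J2: C=18, d=24, L=-6
  J3: C=22, d=18, L=4
  J4: C=24, d=30, L=-6
  J5: C=26, d=21, L=5
Lmax = max(-25, -6, 4, -6, 5)
= 5


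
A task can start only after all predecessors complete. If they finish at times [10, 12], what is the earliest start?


ES = max of all predecessor completion times
Predecessors: [10, 12]
ES = max(10, 12)
= 12


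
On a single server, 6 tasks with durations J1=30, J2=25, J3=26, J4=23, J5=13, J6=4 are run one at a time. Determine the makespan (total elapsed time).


Sequential makespan: sum all processing times
= 30 + 25 + 26 + 23 + 13 + 4
= 121 time units


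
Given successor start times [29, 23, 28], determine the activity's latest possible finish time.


LF = min of all successor start times
Successors start at: [29, 23, 28]
LF = min(29, 23, 28)
= 23


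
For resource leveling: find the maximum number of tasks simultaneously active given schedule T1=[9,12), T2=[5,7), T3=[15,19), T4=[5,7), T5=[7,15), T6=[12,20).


Check each time point for overlaps:
  t=5: 2 tasks active (T2, T4)
Max concurrent = 2


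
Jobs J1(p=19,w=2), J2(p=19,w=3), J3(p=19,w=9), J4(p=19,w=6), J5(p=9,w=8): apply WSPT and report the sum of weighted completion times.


WSPT order (by p/w): J5 → J3 → J4 → J2 → J1
  J5: C=9, w·C=8×9=72
  J3: C=28, w·C=9×28=252
  J4: C=47, w·C=6×47=282
  J2: C=66, w·C=3×66=198
  J1: C=85, w·C=2×85=170
Σ w·C = 974
= 974


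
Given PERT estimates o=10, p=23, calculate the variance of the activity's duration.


σ² = ((p - o) / 6)² = (p - o)² / 36
= (23 - 10)² / 36
= 13² / 36
= 169 / 36
= 4.6944


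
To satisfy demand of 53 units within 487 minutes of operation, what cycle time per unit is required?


Cycle time = available time / demand
= 487 / 53
= 9.19 min/unit


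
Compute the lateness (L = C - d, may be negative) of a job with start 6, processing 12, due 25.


Completion = 6 + 12 = 18
Lateness = C - d = 18 - 25
= -7


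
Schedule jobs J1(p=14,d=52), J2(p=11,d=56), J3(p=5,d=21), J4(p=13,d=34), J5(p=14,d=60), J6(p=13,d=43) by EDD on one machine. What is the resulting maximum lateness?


EDD order: J3 → J4 → J6 → J1 → J2 → J5
Completion and lateness:
  J3: C=5, d=21, L=5-21=-16
  J4: C=18, d=34, L=18-34=-16
  J6: C=31, d=43, L=31-43=-12
  J1: C=45, d=52, L=45-52=-7
  J2: C=56, d=56, L=56-56=0
  J5: C=70, d=60, L=70-60=10
Lmax = max(-16, -16, -12, -7, 0, 10)
= 10


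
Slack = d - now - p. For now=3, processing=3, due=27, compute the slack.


Slack = due - current_time - processing
= 27 - 3 - 3
= 21


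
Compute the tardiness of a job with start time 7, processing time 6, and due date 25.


Completion = start + processing = 7 + 6 = 13
Tardiness = max(0, C - d) = max(0, 13 - 25)
= max(0, -12)
= 0


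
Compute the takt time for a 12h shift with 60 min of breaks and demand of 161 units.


Available = 12×60 - 60 = 660 min
Takt time = 660 / 161
= 4.10 min/unit


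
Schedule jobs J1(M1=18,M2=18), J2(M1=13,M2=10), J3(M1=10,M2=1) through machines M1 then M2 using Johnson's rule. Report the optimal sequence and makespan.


Johnson's rule:
Group 1 (M1≤M2, sort by M1): ['J1']
Group 2 (M1>M2, sort desc M2): ['J2', 'J3']
Sequence: J1 → J2 → J3
Makespan calculation:
  J1: M1 done=18, M2 done=36
  J2: M1 done=31, M2 done=46
  J3: M1 done=41, M2 done=47
= Sequence: J1 → J2 → J3, Makespan: 47


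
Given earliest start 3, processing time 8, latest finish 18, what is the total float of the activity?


EF = ES + duration = 3 + 8 = 11
LS = LF - duration = 18 - 8 = 10
Total Float = LF - EF = 18 - 11
(or LS - ES = 10 - 3)
= 7


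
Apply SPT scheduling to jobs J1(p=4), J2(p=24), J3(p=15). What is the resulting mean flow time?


SPT order: J1 → J3 → J2
Completion times:
  J1: C=4
  J3: C=19
  J2: C=43
Sum = 66, n = 3
Mean flow = 66/3
= 22.00


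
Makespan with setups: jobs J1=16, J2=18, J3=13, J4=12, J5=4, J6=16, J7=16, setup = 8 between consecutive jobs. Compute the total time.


Makespan = Σ processing + (n-1) × setup
= (16 + 18 + 13 + 12 + 4 + 16 + 16) + (7-1)×8
= 95 + 48
= 143 time units


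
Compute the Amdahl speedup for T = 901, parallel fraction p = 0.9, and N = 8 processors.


Amdahl's law: T_p = T × ((1-p) + p/N)
= 901 × ((1-0.9) + 0.9/8)
= 901 × (0.10 + 0.1125)
= 901 × 0.2125
= 191.46
Speedup = 901/191.46
= 4.71×


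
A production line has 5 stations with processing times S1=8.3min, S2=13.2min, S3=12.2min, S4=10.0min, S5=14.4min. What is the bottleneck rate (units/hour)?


Bottleneck = longest station time
Station times: [8.3, 13.2, 12.2, 10.0, 14.4]
Max = 14.4 min
Rate = 60 / 14.4
= 4.17 units/hour (bottleneck: 14.4min)


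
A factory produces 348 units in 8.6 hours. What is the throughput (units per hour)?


Throughput = units / time
= 348 / 8.6
= 40.5 units/hour


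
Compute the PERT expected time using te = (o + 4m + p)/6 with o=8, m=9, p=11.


te = (o + 4m + p) / 6
= (8 + 4×9 + 11) / 6
= (8 + 36 + 11) / 6
= 55 / 6
= 9.17


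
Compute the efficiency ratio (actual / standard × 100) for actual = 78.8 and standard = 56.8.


Efficiency = (actual / standard) × 100
= (78.8 / 56.8) × 100
= 138.7%


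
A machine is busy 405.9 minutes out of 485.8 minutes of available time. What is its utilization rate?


Utilization = busy / total × 100
= 405.9 / 485.8 × 100
= 83.6%


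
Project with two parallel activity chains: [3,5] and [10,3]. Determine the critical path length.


Path A: 3 + 5 = 8
Path B: 10 + 3 = 13
Critical path = longest = max(8, 13)
= 13 (Path B)


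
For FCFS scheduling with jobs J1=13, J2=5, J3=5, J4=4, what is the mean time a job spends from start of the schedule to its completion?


Completion times:
  J1: completes at 13
  J2: completes at 18
  J3: completes at 23
  J4: completes at 27
Sum = 81
Average = 81/4
= 20.25


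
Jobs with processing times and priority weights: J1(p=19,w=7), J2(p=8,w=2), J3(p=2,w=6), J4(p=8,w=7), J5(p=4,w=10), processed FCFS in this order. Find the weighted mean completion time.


Completion times:
  J1: C=19, w×C=7×19=133
  J2: C=27, w×C=2×27=54
  J3: C=29, w×C=6×29=174
  J4: C=37, w×C=7×37=259
  J5: C=41, w×C=10×41=410
Sum w×C = 1030
Sum w = 32
Weighted avg = 1030/32
= 32.19


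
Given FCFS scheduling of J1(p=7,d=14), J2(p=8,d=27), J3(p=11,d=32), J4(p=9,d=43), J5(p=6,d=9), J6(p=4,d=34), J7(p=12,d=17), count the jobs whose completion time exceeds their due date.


Completion vs due date:
  J1: C=7, d=14 → on time
  J2: C=15, d=27 → on time
  J3: C=26, d=32 → on time
  J4: C=35, d=43 → on time
  J5: C=41, d=9 → TARDY
  J6: C=45, d=34 → TARDY
  J7: C=57, d=17 → TARDY
Tardy jobs: J5, J6, J7
Count = 3


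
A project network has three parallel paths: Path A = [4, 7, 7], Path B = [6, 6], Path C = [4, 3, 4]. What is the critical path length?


Path A: 4 + 7 + 7 = 18
Path B: 6 + 6 = 12
Path C: 4 + 3 + 4 = 11
Critical path = longest = max(18, 12, 11)
= 18 (Path A)


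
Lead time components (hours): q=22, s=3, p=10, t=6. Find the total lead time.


Lead time = queue + setup + processing + transit
= 22 + 3 + 10 + 6
= 41 hours


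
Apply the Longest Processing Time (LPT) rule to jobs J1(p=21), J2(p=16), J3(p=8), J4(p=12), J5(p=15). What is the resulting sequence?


LPT: sort by longest processing time first
  J1: p=21
  J2: p=16
  J5: p=15
  J4: p=12
  J3: p=8
Order: J1 → J2 → J5 → J4 → J3


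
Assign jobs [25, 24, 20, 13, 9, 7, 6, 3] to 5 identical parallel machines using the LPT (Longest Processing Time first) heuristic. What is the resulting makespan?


Jobs (LPT sorted): [25, 24, 20, 13, 9, 7, 6, 3]
Machines: 5
  J=25 → Machine 1 (load: 0+25=25)
  J=24 → Machine 2 (load: 0+24=24)
  J=20 → Machine 3 (load: 0+20=20)
  J=13 → Machine 4 (load: 0+13=13)
  J=9 → Machine 5 (load: 0+9=9)
  J=7 → Machine 5 (load: 9+7=16)
  J=6 → Machine 4 (load: 13+6=19)
  J=3 → Machine 5 (load: 16+3=19)
Machine loads: [25, 24, 20, 19, 19]
Makespan = max = 25 time units


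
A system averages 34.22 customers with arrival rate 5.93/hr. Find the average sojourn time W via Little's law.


Little's law: L = λW → W = L / λ
= 34.22 / 5.93
= 5.77 hours


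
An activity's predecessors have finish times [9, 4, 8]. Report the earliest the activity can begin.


ES = max of all predecessor completion times
Predecessors: [9, 4, 8]
ES = max(9, 4, 8)
= 9


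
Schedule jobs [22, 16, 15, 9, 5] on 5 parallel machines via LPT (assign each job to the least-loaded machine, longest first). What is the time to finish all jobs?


Jobs (LPT sorted): [22, 16, 15, 9, 5]
Machines: 5
  J=22 → Machine 1 (load: 0+22=22)
  J=16 → Machine 2 (load: 0+16=16)
  J=15 → Machine 3 (load: 0+15=15)
  J=9 → Machine 4 (load: 0+9=9)
  J=5 → Machine 5 (load: 0+5=5)
Machine loads: [22, 16, 15, 9, 5]
Makespan = max = 22 time units


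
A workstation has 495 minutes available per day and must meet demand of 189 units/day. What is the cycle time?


Cycle time = available time / demand
= 495 / 189
= 2.62 min/unit


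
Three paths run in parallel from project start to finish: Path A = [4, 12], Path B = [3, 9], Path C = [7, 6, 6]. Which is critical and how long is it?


Path A: 4 + 12 = 16
Path B: 3 + 9 = 12
Path C: 7 + 6 + 6 = 19
Critical path = longest = max(16, 12, 19)
= 19 (Path C)


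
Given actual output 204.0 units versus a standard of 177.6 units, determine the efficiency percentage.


Efficiency = (actual / standard) × 100
= (204.0 / 177.6) × 100
= 114.9%


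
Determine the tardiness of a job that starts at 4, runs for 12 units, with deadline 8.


Completion = start + processing = 4 + 12 = 16
Tardiness = max(0, C - d) = max(0, 16 - 8)
= max(0, 8)
= 8


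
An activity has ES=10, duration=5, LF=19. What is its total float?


EF = ES + duration = 10 + 5 = 15
LS = LF - duration = 19 - 5 = 14
Total Float = LF - EF = 19 - 15
(or LS - ES = 14 - 10)
= 4


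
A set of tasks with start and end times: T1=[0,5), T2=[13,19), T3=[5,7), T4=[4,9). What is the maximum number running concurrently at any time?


Check each time point for overlaps:
  t=4: 2 tasks active (T1, T4)
Max concurrent = 2


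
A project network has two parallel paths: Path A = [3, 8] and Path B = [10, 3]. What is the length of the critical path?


Path A: 3 + 8 = 11
Path B: 10 + 3 = 13
Critical path = longest = max(11, 13)
= 13 (Path B)


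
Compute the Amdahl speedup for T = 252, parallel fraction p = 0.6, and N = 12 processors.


Amdahl's law: T_p = T × ((1-p) + p/N)
= 252 × ((1-0.6) + 0.6/12)
= 252 × (0.40 + 0.0500)
= 252 × 0.4500
= 113.40
Speedup = 252/113.40
= 2.22×


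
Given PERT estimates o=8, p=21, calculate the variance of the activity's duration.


σ² = ((p - o) / 6)² = (p - o)² / 36
= (21 - 8)² / 36
= 13² / 36
= 169 / 36
= 4.6944


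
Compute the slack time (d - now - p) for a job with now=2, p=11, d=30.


Slack = due - current_time - processing
= 30 - 2 - 11
= 17


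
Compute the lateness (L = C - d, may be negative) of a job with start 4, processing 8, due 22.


Completion = 4 + 8 = 12
Lateness = C - d = 12 - 22
= -10


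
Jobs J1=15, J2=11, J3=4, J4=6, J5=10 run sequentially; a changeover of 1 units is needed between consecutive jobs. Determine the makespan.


Makespan = Σ processing + (n-1) × setup
= (15 + 11 + 4 + 6 + 10) + (5-1)×1
= 46 + 4
= 50 time units


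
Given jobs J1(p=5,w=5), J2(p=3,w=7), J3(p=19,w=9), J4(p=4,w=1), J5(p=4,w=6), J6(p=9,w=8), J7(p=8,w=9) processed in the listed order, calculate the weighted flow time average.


Completion times:
  J1: C=5, w×C=5×5=25
  J2: C=8, w×C=7×8=56
  J3: C=27, w×C=9×27=243
  J4: C=31, w×C=1×31=31
  J5: C=35, w×C=6×35=210
  J6: C=44, w×C=8×44=352
  J7: C=52, w×C=9×52=468
Sum w×C = 1385
Sum w = 45
Weighted avg = 1385/45
= 30.78


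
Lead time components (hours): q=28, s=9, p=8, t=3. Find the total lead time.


Lead time = queue + setup + processing + transit
= 28 + 9 + 8 + 3
= 48 hours


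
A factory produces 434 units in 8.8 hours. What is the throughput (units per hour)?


Throughput = units / time
= 434 / 8.8
= 49.3 units/hour


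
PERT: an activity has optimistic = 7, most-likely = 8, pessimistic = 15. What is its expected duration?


te = (o + 4m + p) / 6
= (7 + 4×8 + 15) / 6
= (7 + 32 + 15) / 6
= 54 / 6
= 9.00


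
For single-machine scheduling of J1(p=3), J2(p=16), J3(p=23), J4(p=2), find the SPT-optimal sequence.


SPT: sort by shortest processing time
  J4: p=2
  J1: p=3
  J2: p=16
  J3: p=23
Order: J4 → J1 → J2 → J3


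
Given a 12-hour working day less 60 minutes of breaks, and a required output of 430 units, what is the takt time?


Available = 12×60 - 60 = 660 min
Takt time = 660 / 430
= 1.53 min/unit


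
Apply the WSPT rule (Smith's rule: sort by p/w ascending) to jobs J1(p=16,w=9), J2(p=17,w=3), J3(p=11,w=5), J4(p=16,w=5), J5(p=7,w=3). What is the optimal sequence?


WSPT (Smith's rule): sort by p/w ascending
  J1: p/w = 16/9 = 1.778
  J3: p/w = 11/5 = 2.200
  J5: p/w = 7/3 = 2.333
  J4: p/w = 16/5 = 3.200
  J2: p/w = 17/3 = 5.667
Order: J1 → J3 → J5 → J4 → J2


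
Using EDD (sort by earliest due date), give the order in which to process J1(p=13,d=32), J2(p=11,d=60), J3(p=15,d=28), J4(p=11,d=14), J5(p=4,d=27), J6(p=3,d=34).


EDD: sort by earliest due date
  J4: d=14, p=11
  J5: d=27, p=4
  J3: d=28, p=15
  J1: d=32, p=13
  J6: d=34, p=3
  J2: d=60, p=11
Order: J4 → J5 → J3 → J1 → J6 → J2


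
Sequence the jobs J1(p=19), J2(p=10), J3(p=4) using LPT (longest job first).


LPT: sort by longest processing time first
  J1: p=19
  J2: p=10
  J3: p=4
Order: J1 → J2 → J3


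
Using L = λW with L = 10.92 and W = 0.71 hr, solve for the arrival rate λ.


Little's law: L = λW → λ = L / W
= 10.92 / 0.71
= 15.38 per hour


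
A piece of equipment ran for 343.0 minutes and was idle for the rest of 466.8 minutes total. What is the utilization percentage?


Utilization = busy / total × 100
= 343.0 / 466.8 × 100
= 73.5%


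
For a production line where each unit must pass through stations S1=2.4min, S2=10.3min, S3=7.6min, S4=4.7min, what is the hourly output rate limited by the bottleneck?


Bottleneck = longest station time
Station times: [2.4, 10.3, 7.6, 4.7]
Max = 10.3 min
Rate = 60 / 10.3
= 5.83 units/hour (bottleneck: 10.3min)


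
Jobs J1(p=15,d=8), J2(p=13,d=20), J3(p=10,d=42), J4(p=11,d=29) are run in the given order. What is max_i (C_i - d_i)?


Lateness per job (L = C - d):
  J1: C=15, d=8, L=7
  J2: C=28, d=20, L=8
  J3: C=38, d=42, L=-4
  J4: C=49, d=29, L=20
Lmax = max(7, 8, -4, 20)
= 20


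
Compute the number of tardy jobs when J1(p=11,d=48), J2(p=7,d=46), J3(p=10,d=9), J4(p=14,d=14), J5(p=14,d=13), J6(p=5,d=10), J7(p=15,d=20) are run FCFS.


Completion vs due date:
  J1: C=11, d=48 → on time
  J2: C=18, d=46 → on time
  J3: C=28, d=9 → TARDY
  J4: C=42, d=14 → TARDY
  J5: C=56, d=13 → TARDY
  J6: C=61, d=10 → TARDY
  J7: C=76, d=20 → TARDY
Tardy jobs: J3, J4, J5, J6, J7
Count = 5


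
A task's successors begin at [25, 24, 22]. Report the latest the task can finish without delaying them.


LF = min of all successor start times
Successors start at: [25, 24, 22]
LF = min(25, 24, 22)
= 22


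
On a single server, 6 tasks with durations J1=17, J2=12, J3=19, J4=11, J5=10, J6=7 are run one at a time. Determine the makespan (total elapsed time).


Sequential makespan: sum all processing times
= 17 + 12 + 19 + 11 + 10 + 7
= 76 time units


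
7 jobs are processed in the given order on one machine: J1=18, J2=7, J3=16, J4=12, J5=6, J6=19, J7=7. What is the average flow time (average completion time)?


Completion times:
  J1: completes at 18
  J2: completes at 25
  J3: completes at 41
  J4: completes at 53
  J5: completes at 59
  J6: completes at 78
  J7: completes at 85
Sum = 359
Average = 359/7
= 51.29


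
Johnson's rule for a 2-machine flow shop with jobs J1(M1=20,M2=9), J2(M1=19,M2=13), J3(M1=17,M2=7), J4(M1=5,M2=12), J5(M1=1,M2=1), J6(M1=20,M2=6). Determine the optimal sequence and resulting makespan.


Johnson's rule:
Group 1 (M1≤M2, sort by M1): ['J5', 'J4']
Group 2 (M1>M2, sort desc M2): ['J2', 'J1', 'J3', 'J6']
Sequence: J5 → J4 → J2 → J1 → J3 → J6
Makespan calculation:
  J5: M1 done=1, M2 done=2
  J4: M1 done=6, M2 done=18
  J2: M1 done=25, M2 done=38
  J1: M1 done=45, M2 done=54
  J3: M1 done=62, M2 done=69
  J6: M1 done=82, M2 done=88
= Sequence: J5 → J4 → J2 → J1 → J3 → J6, Makespan: 88


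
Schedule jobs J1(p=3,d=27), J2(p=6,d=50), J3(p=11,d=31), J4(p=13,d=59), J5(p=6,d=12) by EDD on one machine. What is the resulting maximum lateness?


EDD order: J5 → J1 → J3 → J2 → J4
Completion and lateness:
  J5: C=6, d=12, L=6-12=-6
  J1: C=9, d=27, L=9-27=-18
  J3: C=20, d=31, L=20-31=-11
  J2: C=26, d=50, L=26-50=-24
  J4: C=39, d=59, L=39-59=-20
Lmax = max(-6, -18, -11, -24, -20)
= -6


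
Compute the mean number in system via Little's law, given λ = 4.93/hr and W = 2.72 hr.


Little's law: L = λ × W
= 4.93 × 2.72
= 13.41


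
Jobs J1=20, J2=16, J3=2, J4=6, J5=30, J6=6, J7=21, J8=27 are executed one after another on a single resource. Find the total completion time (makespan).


Sequential makespan: sum all processing times
= 20 + 16 + 2 + 6 + 30 + 6 + 21 + 27
= 128 time units


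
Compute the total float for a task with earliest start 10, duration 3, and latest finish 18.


EF = ES + duration = 10 + 3 = 13
LS = LF - duration = 18 - 3 = 15
Total Float = LF - EF = 18 - 13
(or LS - ES = 15 - 10)
= 5


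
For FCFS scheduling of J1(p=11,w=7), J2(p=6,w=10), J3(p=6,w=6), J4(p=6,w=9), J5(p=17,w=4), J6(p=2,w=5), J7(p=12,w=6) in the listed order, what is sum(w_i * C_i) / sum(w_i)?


Completion times:
  J1: C=11, w×C=7×11=77
  J2: C=17, w×C=10×17=170
  J3: C=23, w×C=6×23=138
  J4: C=29, w×C=9×29=261
  J5: C=46, w×C=4×46=184
  J6: C=48, w×C=5×48=240
  J7: C=60, w×C=6×60=360
Sum w×C = 1430
Sum w = 47
Weighted avg = 1430/47
= 30.43


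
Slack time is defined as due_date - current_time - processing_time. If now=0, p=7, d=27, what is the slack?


Slack = due - current_time - processing
= 27 - 0 - 7
= 20


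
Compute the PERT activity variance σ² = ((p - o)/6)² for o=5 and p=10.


σ² = ((p - o) / 6)² = (p - o)² / 36
= (10 - 5)² / 36
= 5² / 36
= 25 / 36
= 0.6944


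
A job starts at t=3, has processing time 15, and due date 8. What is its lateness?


Completion = 3 + 15 = 18
Lateness = C - d = 18 - 8
= 10


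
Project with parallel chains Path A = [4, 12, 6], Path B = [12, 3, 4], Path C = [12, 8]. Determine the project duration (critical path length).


Path A: 4 + 12 + 6 = 22
Path B: 12 + 3 + 4 = 19
Path C: 12 + 8 = 20
Critical path = longest = max(22, 19, 20)
= 22 (Path A)


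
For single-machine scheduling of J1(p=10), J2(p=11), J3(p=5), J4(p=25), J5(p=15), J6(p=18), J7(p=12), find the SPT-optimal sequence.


SPT: sort by shortest processing time
  J3: p=5
  J1: p=10
  J2: p=11
  J7: p=12
  J5: p=15
  J6: p=18
  J4: p=25
Order: J3 → J1 → J2 → J7 → J5 → J6 → J4


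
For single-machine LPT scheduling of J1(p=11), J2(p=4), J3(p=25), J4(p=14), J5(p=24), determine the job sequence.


LPT: sort by longest processing time first
  J3: p=25
  J5: p=24
  J4: p=14
  J1: p=11
  J2: p=4
Order: J3 → J5 → J4 → J1 → J2


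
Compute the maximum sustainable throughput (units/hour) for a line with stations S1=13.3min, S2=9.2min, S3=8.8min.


Bottleneck = longest station time
Station times: [13.3, 9.2, 8.8]
Max = 13.3 min
Rate = 60 / 13.3
= 4.51 units/hour (bottleneck: 13.3min)


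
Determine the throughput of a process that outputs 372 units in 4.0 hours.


Throughput = units / time
= 372 / 4.0
= 93.0 units/hour


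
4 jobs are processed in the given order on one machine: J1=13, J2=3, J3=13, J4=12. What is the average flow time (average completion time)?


Completion times:
  J1: completes at 13
  J2: completes at 16
  J3: completes at 29
  J4: completes at 41
Sum = 99
Average = 99/4
= 24.75


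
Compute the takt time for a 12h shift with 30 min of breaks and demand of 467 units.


Available = 12×60 - 30 = 690 min
Takt time = 690 / 467
= 1.48 min/unit


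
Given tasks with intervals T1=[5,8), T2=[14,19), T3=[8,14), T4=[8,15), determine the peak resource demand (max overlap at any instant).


Check each time point for overlaps:
  t=8: 2 tasks active (T3, T4)
Max concurrent = 2


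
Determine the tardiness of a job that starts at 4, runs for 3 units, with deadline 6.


Completion = start + processing = 4 + 3 = 7
Tardiness = max(0, C - d) = max(0, 7 - 6)
= max(0, 1)
= 1


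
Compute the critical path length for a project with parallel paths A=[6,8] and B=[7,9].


Path A: 6 + 8 = 14
Path B: 7 + 9 = 16
Critical path = longest = max(14, 16)
= 16 (Path B)


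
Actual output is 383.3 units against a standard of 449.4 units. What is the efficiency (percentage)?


Efficiency = (actual / standard) × 100
= (383.3 / 449.4) × 100
= 85.3%


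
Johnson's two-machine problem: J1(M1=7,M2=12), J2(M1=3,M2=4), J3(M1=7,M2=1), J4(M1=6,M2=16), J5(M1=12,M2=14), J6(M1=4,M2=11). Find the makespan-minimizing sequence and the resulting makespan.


Johnson's rule:
Group 1 (M1≤M2, sort by M1): ['J2', 'J6', 'J4', 'J1', 'J5']
Group 2 (M1>M2, sort desc M2): ['J3']
Sequence: J2 → J6 → J4 → J1 → J5 → J3
Makespan calculation:
  J2: M1 done=3, M2 done=7
  J6: M1 done=7, M2 done=18
  J4: M1 done=13, M2 done=34
  J1: M1 done=20, M2 done=46
  J5: M1 done=32, M2 done=60
  J3: M1 done=39, M2 done=61
= Sequence: J2 → J6 → J4 → J1 → J5 → J3, Makespan: 61


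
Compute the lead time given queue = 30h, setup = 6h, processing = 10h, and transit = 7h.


Lead time = queue + setup + processing + transit
= 30 + 6 + 10 + 7
= 53 hours


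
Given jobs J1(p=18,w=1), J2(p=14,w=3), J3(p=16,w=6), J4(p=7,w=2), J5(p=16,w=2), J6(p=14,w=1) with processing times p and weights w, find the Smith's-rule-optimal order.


WSPT (Smith's rule): sort by p/w ascending
  J3: p/w = 16/6 = 2.667
  J4: p/w = 7/2 = 3.500
  J2: p/w = 14/3 = 4.667
  J5: p/w = 16/2 = 8.000
  J6: p/w = 14/1 = 14.000
  J1: p/w = 18/1 = 18.000
Order: J3 → J4 → J2 → J5 → J6 → J1


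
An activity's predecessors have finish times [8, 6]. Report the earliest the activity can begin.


ES = max of all predecessor completion times
Predecessors: [8, 6]
ES = max(8, 6)
= 8


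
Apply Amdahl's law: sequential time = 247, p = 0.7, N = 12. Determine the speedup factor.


Amdahl's law: T_p = T × ((1-p) + p/N)
= 247 × ((1-0.7) + 0.7/12)
= 247 × (0.30 + 0.0583)
= 247 × 0.3583
= 88.51
Speedup = 247/88.51
= 2.79×


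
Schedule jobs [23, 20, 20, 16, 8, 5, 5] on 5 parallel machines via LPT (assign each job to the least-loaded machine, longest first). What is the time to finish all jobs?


Jobs (LPT sorted): [23, 20, 20, 16, 8, 5, 5]
Machines: 5
  J=23 → Machine 1 (load: 0+23=23)
  J=20 → Machine 2 (load: 0+20=20)
  J=20 → Machine 3 (load: 0+20=20)
  J=16 → Machine 4 (load: 0+16=16)
  J=8 → Machine 5 (load: 0+8=8)
  J=5 → Machine 5 (load: 8+5=13)
  J=5 → Machine 5 (load: 13+5=18)
Machine loads: [23, 20, 20, 16, 18]
Makespan = max = 23 time units


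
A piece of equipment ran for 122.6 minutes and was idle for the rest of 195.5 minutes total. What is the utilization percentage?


Utilization = busy / total × 100
= 122.6 / 195.5 × 100
= 62.7%


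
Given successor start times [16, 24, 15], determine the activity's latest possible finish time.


LF = min of all successor start times
Successors start at: [16, 24, 15]
LF = min(16, 24, 15)
= 15


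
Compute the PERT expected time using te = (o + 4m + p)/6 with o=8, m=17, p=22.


te = (o + 4m + p) / 6
= (8 + 4×17 + 22) / 6
= (8 + 68 + 22) / 6
= 98 / 6
= 16.33


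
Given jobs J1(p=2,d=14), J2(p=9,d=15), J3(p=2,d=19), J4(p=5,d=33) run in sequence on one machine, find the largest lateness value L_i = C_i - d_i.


Lateness per job (L = C - d):
  J1: C=2, d=14, L=-12
  J2: C=11, d=15, L=-4
  J3: C=13, d=19, L=-6
  J4: C=18, d=33, L=-15
Lmax = max(-12, -4, -6, -15)
= -4


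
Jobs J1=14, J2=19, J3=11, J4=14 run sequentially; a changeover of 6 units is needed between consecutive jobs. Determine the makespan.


Makespan = Σ processing + (n-1) × setup
= (14 + 19 + 11 + 14) + (4-1)×6
= 58 + 18
= 76 time units


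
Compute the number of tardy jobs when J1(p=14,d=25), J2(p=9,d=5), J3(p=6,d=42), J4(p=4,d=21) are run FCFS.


Completion vs due date:
  J1: C=14, d=25 → on time
  J2: C=23, d=5 → TARDY
  J3: C=29, d=42 → on time
  J4: C=33, d=21 → TARDY
Tardy jobs: J2, J4
Count = 2


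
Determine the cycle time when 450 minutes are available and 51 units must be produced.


Cycle time = available time / demand
= 450 / 51
= 8.82 min/unit


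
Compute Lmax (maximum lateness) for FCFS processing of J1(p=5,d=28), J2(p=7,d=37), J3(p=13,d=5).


Lateness per job (L = C - d):
  J1: C=5, d=28, L=-23
  J2: C=12, d=37, L=-25
  J3: C=25, d=5, L=20
Lmax = max(-23, -25, 20)
= 20


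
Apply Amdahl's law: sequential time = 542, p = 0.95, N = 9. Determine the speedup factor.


Amdahl's law: T_p = T × ((1-p) + p/N)
= 542 × ((1-0.95) + 0.95/9)
= 542 × (0.05 + 0.1056)
= 542 × 0.1556
= 84.31
Speedup = 542/84.31
= 6.43×


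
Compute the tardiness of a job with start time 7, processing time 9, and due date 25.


Completion = start + processing = 7 + 9 = 16
Tardiness = max(0, C - d) = max(0, 16 - 25)
= max(0, -9)
= 0


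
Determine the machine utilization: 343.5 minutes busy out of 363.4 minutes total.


Utilization = busy / total × 100
= 343.5 / 363.4 × 100
= 94.5%


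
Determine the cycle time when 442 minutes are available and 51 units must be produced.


Cycle time = available time / demand
= 442 / 51
= 8.67 min/unit


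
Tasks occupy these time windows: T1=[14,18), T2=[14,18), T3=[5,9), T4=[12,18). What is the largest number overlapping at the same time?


Check each time point for overlaps:
  t=14: 3 tasks active (T1, T2, T4)
Max concurrent = 3


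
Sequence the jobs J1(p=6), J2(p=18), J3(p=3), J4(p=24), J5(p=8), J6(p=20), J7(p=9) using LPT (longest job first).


LPT: sort by longest processing time first
  J4: p=24
  J6: p=20
  J2: p=18
  J7: p=9
  J5: p=8
  J1: p=6
  J3: p=3
Order: J4 → J6 → J2 → J7 → J5 → J1 → J3


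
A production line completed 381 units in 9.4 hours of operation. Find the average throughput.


Throughput = units / time
= 381 / 9.4
= 40.5 units/hour


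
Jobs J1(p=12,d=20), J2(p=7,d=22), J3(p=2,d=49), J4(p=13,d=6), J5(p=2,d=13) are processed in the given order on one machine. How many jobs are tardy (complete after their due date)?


Completion vs due date:
  J1: C=12, d=20 → on time
  J2: C=19, d=22 → on time
  J3: C=21, d=49 → on time
  J4: C=34, d=6 → TARDY
  J5: C=36, d=13 → TARDY
Tardy jobs: J4, J5
Count = 2


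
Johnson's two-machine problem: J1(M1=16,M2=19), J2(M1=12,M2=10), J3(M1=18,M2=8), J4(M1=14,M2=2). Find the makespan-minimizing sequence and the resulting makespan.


Johnson's rule:
Group 1 (M1≤M2, sort by M1): ['J1']
Group 2 (M1>M2, sort desc M2): ['J2', 'J3', 'J4']
Sequence: J1 → J2 → J3 → J4
Makespan calculation:
  J1: M1 done=16, M2 done=35
  J2: M1 done=28, M2 done=45
  J3: M1 done=46, M2 done=54
  J4: M1 done=60, M2 done=62
= Sequence: J1 → J2 → J3 → J4, Makespan: 62


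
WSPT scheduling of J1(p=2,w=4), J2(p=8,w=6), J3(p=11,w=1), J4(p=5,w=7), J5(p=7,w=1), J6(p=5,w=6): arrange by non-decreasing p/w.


WSPT (Smith's rule): sort by p/w ascending
  J1: p/w = 2/4 = 0.500
  J4: p/w = 5/7 = 0.714
  J6: p/w = 5/6 = 0.833
  J2: p/w = 8/6 = 1.333
  J5: p/w = 7/1 = 7.000
  J3: p/w = 11/1 = 11.000
Order: J1 → J4 → J6 → J2 → J5 → J3
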